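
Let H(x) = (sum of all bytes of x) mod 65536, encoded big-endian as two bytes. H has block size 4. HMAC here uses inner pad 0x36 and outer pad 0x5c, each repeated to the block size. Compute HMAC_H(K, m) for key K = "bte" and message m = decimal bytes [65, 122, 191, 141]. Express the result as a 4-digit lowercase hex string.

Key "bte" = 62 74 65 is 3 bytes ≤ B = 4; zero-pad to 4 bytes: K' = 62 74 65 00.
K' ⊕ ipad = 54 42 53 36.  K' ⊕ opad = 3e 28 39 5c.
Inner input = (K'⊕ipad) ∥ m = 54 42 53 36 ∥ 41 7a bf 8d.
Inner hash: sum = 84+66+83+54+65+122+191+141 = 806 → 03 26.
Outer input = (K'⊕opad) ∥ inner = 3e 28 39 5c ∥ 03 26.
Outer hash (tag): sum = 62+40+57+92+3+38 = 292 → 01 24.

0124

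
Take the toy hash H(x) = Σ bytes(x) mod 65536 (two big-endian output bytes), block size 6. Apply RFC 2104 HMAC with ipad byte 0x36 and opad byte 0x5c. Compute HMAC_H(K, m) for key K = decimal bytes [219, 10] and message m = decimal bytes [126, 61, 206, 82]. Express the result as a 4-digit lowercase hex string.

032c

Key decimal bytes [219, 10] = db 0a is 2 bytes ≤ B = 6; zero-pad to 6 bytes: K' = db 0a 00 00 00 00.
K' ⊕ ipad = ed 3c 36 36 36 36.  K' ⊕ opad = 87 56 5c 5c 5c 5c.
Inner input = (K'⊕ipad) ∥ m = ed 3c 36 36 36 36 ∥ 7e 3d ce 52.
Inner hash: sum = 237+60+54+54+54+54+126+61+206+82 = 988 → 03 dc.
Outer input = (K'⊕opad) ∥ inner = 87 56 5c 5c 5c 5c ∥ 03 dc.
Outer hash (tag): sum = 135+86+92+92+92+92+3+220 = 812 → 03 2c.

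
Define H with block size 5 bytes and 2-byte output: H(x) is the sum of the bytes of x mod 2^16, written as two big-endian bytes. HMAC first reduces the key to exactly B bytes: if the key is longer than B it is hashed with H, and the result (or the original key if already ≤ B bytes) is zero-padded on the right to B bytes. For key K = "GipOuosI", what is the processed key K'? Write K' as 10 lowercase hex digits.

|K| = 8 > B = 5, so first hash the key.
H(K): sum = 71+105+112+79+117+111+115+73 = 783 → 03 0f.
Zero-pad H(K) = 03 0f to 5 bytes: K' = 03 0f 00 00 00.

030f000000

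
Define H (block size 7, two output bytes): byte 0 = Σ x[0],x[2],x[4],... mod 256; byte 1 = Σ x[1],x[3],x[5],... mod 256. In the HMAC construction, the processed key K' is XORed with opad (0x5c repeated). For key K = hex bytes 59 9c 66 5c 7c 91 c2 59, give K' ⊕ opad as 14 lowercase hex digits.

Key hex bytes 59 9c 66 5c 7c 91 c2 59 is 8 bytes > B = 7, so hash it first: H(key) = fd e2, then zero-pad to 7 bytes: K' = fd e2 00 00 00 00 00.
XOR each byte with 0x5c: fd⊕5c=a1, e2⊕5c=be, 00⊕5c=5c, 00⊕5c=5c, 00⊕5c=5c, 00⊕5c=5c, 00⊕5c=5c.

a1be5c5c5c5c5c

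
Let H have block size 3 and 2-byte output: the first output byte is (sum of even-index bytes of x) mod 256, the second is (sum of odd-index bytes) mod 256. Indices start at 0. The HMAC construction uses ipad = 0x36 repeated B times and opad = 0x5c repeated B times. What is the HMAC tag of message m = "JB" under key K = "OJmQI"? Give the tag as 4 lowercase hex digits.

ac72

Key "OJmQI" = 4f 4a 6d 51 49 is 5 bytes > B = 3, so hash it first: H(key) = 05 9b, then zero-pad to 3 bytes: K' = 05 9b 00.
K' ⊕ ipad = 33 ad 36.  K' ⊕ opad = 59 c7 5c.
Inner input = (K'⊕ipad) ∥ m = 33 ad 36 ∥ 4a 42.
Inner hash: even-index sum = 171 mod 256 = 171; odd-index sum = 247 mod 256 = 247 → ab f7.
Outer input = (K'⊕opad) ∥ inner = 59 c7 5c ∥ ab f7.
Outer hash (tag): even-index sum = 428 mod 256 = 172; odd-index sum = 370 mod 256 = 114 → ac 72.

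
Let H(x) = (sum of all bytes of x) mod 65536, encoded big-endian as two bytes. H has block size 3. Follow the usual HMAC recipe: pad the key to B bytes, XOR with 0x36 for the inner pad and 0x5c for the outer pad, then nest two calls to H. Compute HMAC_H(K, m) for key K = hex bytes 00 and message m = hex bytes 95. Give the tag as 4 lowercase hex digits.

014c

Key hex bytes 00 is 1 byte ≤ B = 3; zero-pad to 3 bytes: K' = 00 00 00.
K' ⊕ ipad = 36 36 36.  K' ⊕ opad = 5c 5c 5c.
Inner input = (K'⊕ipad) ∥ m = 36 36 36 ∥ 95.
Inner hash: sum = 54+54+54+149 = 311 → 01 37.
Outer input = (K'⊕opad) ∥ inner = 5c 5c 5c ∥ 01 37.
Outer hash (tag): sum = 92+92+92+1+55 = 332 → 01 4c.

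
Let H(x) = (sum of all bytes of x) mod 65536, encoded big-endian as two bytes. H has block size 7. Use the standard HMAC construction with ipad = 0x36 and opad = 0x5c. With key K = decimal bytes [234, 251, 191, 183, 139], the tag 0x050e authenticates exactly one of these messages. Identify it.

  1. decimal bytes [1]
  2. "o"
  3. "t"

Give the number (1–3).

Key decimal bytes [234, 251, 191, 183, 139] = ea fb bf b7 8b is 5 bytes ≤ B = 7; zero-pad to 7 bytes: K' = ea fb bf b7 8b 00 00.
K' ⊕ ipad = dc cd 89 81 bd 36 36; K' ⊕ opad = b6 a7 e3 eb d7 5c 5c.
m1: inner = H(dc cd 89 81 bd 36 36 01) = 03 dd; tag = H(b6 a7 e3 eb d7 5c 5c 03 dd) = 059a
m2: inner = H(dc cd 89 81 bd 36 36 6f) = 04 4b; tag = H(b6 a7 e3 eb d7 5c 5c 04 4b) = 0509
m3: inner = H(dc cd 89 81 bd 36 36 74) = 04 50; tag = H(b6 a7 e3 eb d7 5c 5c 04 50) = 050e ← matches

3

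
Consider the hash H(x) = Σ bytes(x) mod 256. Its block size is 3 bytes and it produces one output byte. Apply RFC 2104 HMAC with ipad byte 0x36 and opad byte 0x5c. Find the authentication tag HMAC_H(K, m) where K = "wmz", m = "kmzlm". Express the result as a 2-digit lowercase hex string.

Key "wmz" = 77 6d 7a is exactly B = 3 bytes: K' = 77 6d 7a.
K' ⊕ ipad = 41 5b 4c.  K' ⊕ opad = 2b 31 26.
Inner input = (K'⊕ipad) ∥ m = 41 5b 4c ∥ 6b 6d 7a 6c 6d.
Inner hash: sum = 65+91+76+107+109+122+108+109 = 787; mod 256 = 19 → 13.
Outer input = (K'⊕opad) ∥ inner = 2b 31 26 ∥ 13.
Outer hash (tag): sum = 43+49+38+19 = 149 → 95.

95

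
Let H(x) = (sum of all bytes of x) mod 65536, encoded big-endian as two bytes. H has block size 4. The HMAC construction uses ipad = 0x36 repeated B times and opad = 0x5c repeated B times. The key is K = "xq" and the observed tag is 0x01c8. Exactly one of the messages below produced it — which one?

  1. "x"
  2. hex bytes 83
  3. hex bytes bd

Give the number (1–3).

3

Key "xq" = 78 71 is 2 bytes ≤ B = 4; zero-pad to 4 bytes: K' = 78 71 00 00.
K' ⊕ ipad = 4e 47 36 36; K' ⊕ opad = 24 2d 5c 5c.
m1: inner = H(4e 47 36 36 78) = 01 79; tag = H(24 2d 5c 5c 01 79) = 0183
m2: inner = H(4e 47 36 36 83) = 01 84; tag = H(24 2d 5c 5c 01 84) = 018e
m3: inner = H(4e 47 36 36 bd) = 01 be; tag = H(24 2d 5c 5c 01 be) = 01c8 ← matches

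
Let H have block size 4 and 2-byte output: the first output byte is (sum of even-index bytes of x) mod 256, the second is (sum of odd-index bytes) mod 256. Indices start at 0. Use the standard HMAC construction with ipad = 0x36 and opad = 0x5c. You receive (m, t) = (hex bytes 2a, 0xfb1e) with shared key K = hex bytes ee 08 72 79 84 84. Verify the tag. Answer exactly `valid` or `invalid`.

Key hex bytes ee 08 72 79 84 84 is 6 bytes > B = 4, so hash it first: H(key) = e4 05, then zero-pad to 4 bytes: K' = e4 05 00 00.
K' ⊕ ipad = d2 33 36 36; K' ⊕ opad = b8 59 5c 5c.
Inner hash: even-index sum = 306 mod 256 = 50; odd-index sum = 105 mod 256 = 105 → 32 69.
Outer hash (recomputed tag): even-index sum = 326 mod 256 = 70; odd-index sum = 286 mod 256 = 30 → 46 1e.
Recomputed tag = 461e; claimed = fb1e → mismatch.

invalid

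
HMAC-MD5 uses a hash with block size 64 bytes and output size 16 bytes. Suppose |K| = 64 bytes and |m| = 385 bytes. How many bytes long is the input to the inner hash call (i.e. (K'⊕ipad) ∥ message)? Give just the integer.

Key is 64 ≤ 64 bytes, zero-padded: |K'| = 64.
Inner input = (K'⊕ipad) ∥ m → 64 + 385 = 449 bytes.

449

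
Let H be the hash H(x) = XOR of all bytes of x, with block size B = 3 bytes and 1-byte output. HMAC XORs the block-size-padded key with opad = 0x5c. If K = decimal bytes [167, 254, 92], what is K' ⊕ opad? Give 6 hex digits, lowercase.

fba200

Key decimal bytes [167, 254, 92] = a7 fe 5c is exactly B = 3 bytes: K' = a7 fe 5c.
XOR each byte with 0x5c: a7⊕5c=fb, fe⊕5c=a2, 5c⊕5c=00.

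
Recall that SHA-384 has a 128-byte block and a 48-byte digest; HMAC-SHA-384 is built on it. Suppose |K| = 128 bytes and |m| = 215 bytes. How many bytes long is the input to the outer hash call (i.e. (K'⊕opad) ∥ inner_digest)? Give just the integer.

176

Key is 128 ≤ 128 bytes, zero-padded: |K'| = 128.
Outer input = (K'⊕opad) ∥ H(inner) → 128 + 48 = 176 bytes.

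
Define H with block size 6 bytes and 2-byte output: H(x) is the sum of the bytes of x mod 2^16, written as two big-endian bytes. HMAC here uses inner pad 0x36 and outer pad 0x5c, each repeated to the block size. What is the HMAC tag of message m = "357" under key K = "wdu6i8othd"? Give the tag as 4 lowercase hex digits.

Key "wdu6i8othd" = 77 64 75 36 69 38 6f 74 68 64 is 10 bytes > B = 6, so hash it first: H(key) = 03 d6, then zero-pad to 6 bytes: K' = 03 d6 00 00 00 00.
K' ⊕ ipad = 35 e0 36 36 36 36.  K' ⊕ opad = 5f 8a 5c 5c 5c 5c.
Inner input = (K'⊕ipad) ∥ m = 35 e0 36 36 36 36 ∥ 33 35 37.
Inner hash: sum = 53+224+54+54+54+54+51+53+55 = 652 → 02 8c.
Outer input = (K'⊕opad) ∥ inner = 5f 8a 5c 5c 5c 5c ∥ 02 8c.
Outer hash (tag): sum = 95+138+92+92+92+92+2+140 = 743 → 02 e7.

02e7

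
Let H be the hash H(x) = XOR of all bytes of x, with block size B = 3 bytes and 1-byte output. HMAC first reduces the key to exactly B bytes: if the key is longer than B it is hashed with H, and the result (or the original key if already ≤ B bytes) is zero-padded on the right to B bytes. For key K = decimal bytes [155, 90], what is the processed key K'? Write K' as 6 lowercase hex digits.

9b5a00

Key decimal bytes [155, 90] = 9b 5a is 2 bytes ≤ B = 3; zero-pad to 3 bytes: K' = 9b 5a 00.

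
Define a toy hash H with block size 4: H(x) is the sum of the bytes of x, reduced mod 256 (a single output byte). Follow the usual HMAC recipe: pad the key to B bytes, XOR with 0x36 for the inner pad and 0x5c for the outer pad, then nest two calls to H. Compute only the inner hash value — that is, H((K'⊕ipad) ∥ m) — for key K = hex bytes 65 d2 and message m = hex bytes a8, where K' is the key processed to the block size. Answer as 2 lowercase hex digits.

Key hex bytes 65 d2 is 2 bytes ≤ B = 4; zero-pad to 4 bytes: K' = 65 d2 00 00.
K' ⊕ ipad = 53 e4 36 36.
Inner input = 53 e4 36 36 ∥ a8.
Inner hash: sum = 83+228+54+54+168 = 587; mod 256 = 75 → 4b.

4b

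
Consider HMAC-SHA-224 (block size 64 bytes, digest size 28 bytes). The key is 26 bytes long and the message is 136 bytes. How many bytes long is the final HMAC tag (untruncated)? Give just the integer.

The tag is one SHA-224 digest: 28 bytes.

28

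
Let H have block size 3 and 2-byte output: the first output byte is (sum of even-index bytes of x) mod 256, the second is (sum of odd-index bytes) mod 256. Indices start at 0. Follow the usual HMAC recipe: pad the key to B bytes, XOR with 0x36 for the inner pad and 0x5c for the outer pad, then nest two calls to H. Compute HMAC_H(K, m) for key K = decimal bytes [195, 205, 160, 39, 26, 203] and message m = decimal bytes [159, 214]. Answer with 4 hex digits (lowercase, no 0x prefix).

a53a

Key decimal bytes [195, 205, 160, 39, 26, 203] = c3 cd a0 27 1a cb is 6 bytes > B = 3, so hash it first: H(key) = 7d bf, then zero-pad to 3 bytes: K' = 7d bf 00.
K' ⊕ ipad = 4b 89 36.  K' ⊕ opad = 21 e3 5c.
Inner input = (K'⊕ipad) ∥ m = 4b 89 36 ∥ 9f d6.
Inner hash: even-index sum = 343 mod 256 = 87; odd-index sum = 296 mod 256 = 40 → 57 28.
Outer input = (K'⊕opad) ∥ inner = 21 e3 5c ∥ 57 28.
Outer hash (tag): even-index sum = 165 mod 256 = 165; odd-index sum = 314 mod 256 = 58 → a5 3a.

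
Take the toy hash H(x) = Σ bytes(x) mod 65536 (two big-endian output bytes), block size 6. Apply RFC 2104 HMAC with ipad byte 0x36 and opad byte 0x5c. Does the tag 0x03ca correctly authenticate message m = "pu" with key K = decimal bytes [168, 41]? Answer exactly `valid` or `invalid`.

invalid

Key decimal bytes [168, 41] = a8 29 is 2 bytes ≤ B = 6; zero-pad to 6 bytes: K' = a8 29 00 00 00 00.
K' ⊕ ipad = 9e 1f 36 36 36 36; K' ⊕ opad = f4 75 5c 5c 5c 5c.
Inner hash: sum = 158+31+54+54+54+54+112+117 = 634 → 02 7a.
Outer hash (recomputed tag): sum = 244+117+92+92+92+92+2+122 = 853 → 03 55.
Recomputed tag = 0355; claimed = 03ca → mismatch.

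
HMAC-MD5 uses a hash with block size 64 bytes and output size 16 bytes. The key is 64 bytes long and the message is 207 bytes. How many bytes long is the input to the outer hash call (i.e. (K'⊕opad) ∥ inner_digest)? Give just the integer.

80

Key is 64 ≤ 64 bytes, zero-padded: |K'| = 64.
Outer input = (K'⊕opad) ∥ H(inner) → 64 + 16 = 80 bytes.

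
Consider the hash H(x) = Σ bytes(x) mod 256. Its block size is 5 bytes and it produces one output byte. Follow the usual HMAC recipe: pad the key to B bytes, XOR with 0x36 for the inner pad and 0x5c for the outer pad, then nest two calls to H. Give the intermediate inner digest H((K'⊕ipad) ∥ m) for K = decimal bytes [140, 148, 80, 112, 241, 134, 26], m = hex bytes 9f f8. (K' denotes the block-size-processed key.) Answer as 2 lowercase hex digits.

Key decimal bytes [140, 148, 80, 112, 241, 134, 26] = 8c 94 50 70 f1 86 1a is 7 bytes > B = 5, so hash it first: H(key) = 71, then zero-pad to 5 bytes: K' = 71 00 00 00 00.
K' ⊕ ipad = 47 36 36 36 36.
Inner input = 47 36 36 36 36 ∥ 9f f8.
Inner hash: sum = 71+54+54+54+54+159+248 = 694; mod 256 = 182 → b6.

b6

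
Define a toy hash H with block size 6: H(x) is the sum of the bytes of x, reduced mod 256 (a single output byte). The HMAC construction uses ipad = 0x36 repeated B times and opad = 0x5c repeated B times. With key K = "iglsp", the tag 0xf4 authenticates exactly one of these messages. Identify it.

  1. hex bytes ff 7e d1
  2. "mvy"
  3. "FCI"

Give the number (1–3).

3

Key "iglsp" = 69 67 6c 73 70 is 5 bytes ≤ B = 6; zero-pad to 6 bytes: K' = 69 67 6c 73 70 00.
K' ⊕ ipad = 5f 51 5a 45 46 36; K' ⊕ opad = 35 3b 30 2f 2c 5c.
m1: inner = H(5f 51 5a 45 46 36 ff 7e d1) = 19; tag = H(35 3b 30 2f 2c 5c 19) = 70
m2: inner = H(5f 51 5a 45 46 36 6d 76 79) = 27; tag = H(35 3b 30 2f 2c 5c 27) = 7e
m3: inner = H(5f 51 5a 45 46 36 46 43 49) = 9d; tag = H(35 3b 30 2f 2c 5c 9d) = f4 ← matches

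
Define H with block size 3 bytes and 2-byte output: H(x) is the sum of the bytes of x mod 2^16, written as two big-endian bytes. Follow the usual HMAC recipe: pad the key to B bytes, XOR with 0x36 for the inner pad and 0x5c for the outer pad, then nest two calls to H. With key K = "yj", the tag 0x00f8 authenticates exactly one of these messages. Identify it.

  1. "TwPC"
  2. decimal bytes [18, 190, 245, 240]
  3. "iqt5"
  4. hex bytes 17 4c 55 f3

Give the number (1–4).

Key "yj" = 79 6a is 2 bytes ≤ B = 3; zero-pad to 3 bytes: K' = 79 6a 00.
K' ⊕ ipad = 4f 5c 36; K' ⊕ opad = 25 36 5c.
m1: inner = H(4f 5c 36 54 77 50 43) = 02 3f; tag = H(25 36 5c 02 3f) = 00f8 ← matches
m2: inner = H(4f 5c 36 12 be f5 f0) = 03 96; tag = H(25 36 5c 03 96) = 0150
m3: inner = H(4f 5c 36 69 71 74 35) = 02 64; tag = H(25 36 5c 02 64) = 011d
m4: inner = H(4f 5c 36 17 4c 55 f3) = 02 8c; tag = H(25 36 5c 02 8c) = 0145

1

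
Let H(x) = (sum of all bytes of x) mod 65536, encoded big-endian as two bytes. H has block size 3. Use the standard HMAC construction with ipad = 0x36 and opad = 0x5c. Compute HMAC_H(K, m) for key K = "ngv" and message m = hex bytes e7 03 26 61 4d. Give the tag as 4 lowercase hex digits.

Key "ngv" = 6e 67 76 is exactly B = 3 bytes: K' = 6e 67 76.
K' ⊕ ipad = 58 51 40.  K' ⊕ opad = 32 3b 2a.
Inner input = (K'⊕ipad) ∥ m = 58 51 40 ∥ e7 03 26 61 4d.
Inner hash: sum = 88+81+64+231+3+38+97+77 = 679 → 02 a7.
Outer input = (K'⊕opad) ∥ inner = 32 3b 2a ∥ 02 a7.
Outer hash (tag): sum = 50+59+42+2+167 = 320 → 01 40.

0140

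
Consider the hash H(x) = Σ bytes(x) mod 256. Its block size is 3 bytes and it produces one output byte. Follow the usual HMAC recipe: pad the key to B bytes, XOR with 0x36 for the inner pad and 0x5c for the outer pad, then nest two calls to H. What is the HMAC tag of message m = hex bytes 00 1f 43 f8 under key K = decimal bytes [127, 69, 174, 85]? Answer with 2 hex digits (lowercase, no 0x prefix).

Key decimal bytes [127, 69, 174, 85] = 7f 45 ae 55 is 4 bytes > B = 3, so hash it first: H(key) = c7, then zero-pad to 3 bytes: K' = c7 00 00.
K' ⊕ ipad = f1 36 36.  K' ⊕ opad = 9b 5c 5c.
Inner input = (K'⊕ipad) ∥ m = f1 36 36 ∥ 00 1f 43 f8.
Inner hash: sum = 241+54+54+0+31+67+248 = 695; mod 256 = 183 → b7.
Outer input = (K'⊕opad) ∥ inner = 9b 5c 5c ∥ b7.
Outer hash (tag): sum = 155+92+92+183 = 522; mod 256 = 10 → 0a.

0a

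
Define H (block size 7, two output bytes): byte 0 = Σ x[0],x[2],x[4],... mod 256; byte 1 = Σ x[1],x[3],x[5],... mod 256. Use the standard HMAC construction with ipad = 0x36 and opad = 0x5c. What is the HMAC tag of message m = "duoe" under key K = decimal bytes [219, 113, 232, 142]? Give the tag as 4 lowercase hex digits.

Key decimal bytes [219, 113, 232, 142] = db 71 e8 8e is 4 bytes ≤ B = 7; zero-pad to 7 bytes: K' = db 71 e8 8e 00 00 00.
K' ⊕ ipad = ed 47 de b8 36 36 36.  K' ⊕ opad = 87 2d b4 d2 5c 5c 5c.
Inner input = (K'⊕ipad) ∥ m = ed 47 de b8 36 36 36 ∥ 64 75 6f 65.
Inner hash: even-index sum = 785 mod 256 = 17; odd-index sum = 520 mod 256 = 8 → 11 08.
Outer input = (K'⊕opad) ∥ inner = 87 2d b4 d2 5c 5c 5c ∥ 11 08.
Outer hash (tag): even-index sum = 507 mod 256 = 251; odd-index sum = 364 mod 256 = 108 → fb 6c.

fb6c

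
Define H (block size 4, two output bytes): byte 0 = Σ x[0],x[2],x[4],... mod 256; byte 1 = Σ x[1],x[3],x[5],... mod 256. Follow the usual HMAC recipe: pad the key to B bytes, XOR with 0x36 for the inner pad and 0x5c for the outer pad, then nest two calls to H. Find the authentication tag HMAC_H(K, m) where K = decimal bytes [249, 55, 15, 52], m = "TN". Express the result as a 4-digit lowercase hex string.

5424

Key decimal bytes [249, 55, 15, 52] = f9 37 0f 34 is exactly B = 4 bytes: K' = f9 37 0f 34.
K' ⊕ ipad = cf 01 39 02.  K' ⊕ opad = a5 6b 53 68.
Inner input = (K'⊕ipad) ∥ m = cf 01 39 02 ∥ 54 4e.
Inner hash: even-index sum = 348 mod 256 = 92; odd-index sum = 81 mod 256 = 81 → 5c 51.
Outer input = (K'⊕opad) ∥ inner = a5 6b 53 68 ∥ 5c 51.
Outer hash (tag): even-index sum = 340 mod 256 = 84; odd-index sum = 292 mod 256 = 36 → 54 24.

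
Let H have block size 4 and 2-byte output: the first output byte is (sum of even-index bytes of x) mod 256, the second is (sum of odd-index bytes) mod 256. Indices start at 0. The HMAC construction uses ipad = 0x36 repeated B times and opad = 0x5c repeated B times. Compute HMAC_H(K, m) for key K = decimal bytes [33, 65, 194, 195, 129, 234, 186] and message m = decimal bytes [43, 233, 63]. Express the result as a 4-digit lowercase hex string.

6605

Key decimal bytes [33, 65, 194, 195, 129, 234, 186] = 21 41 c2 c3 81 ea ba is 7 bytes > B = 4, so hash it first: H(key) = 1e ee, then zero-pad to 4 bytes: K' = 1e ee 00 00.
K' ⊕ ipad = 28 d8 36 36.  K' ⊕ opad = 42 b2 5c 5c.
Inner input = (K'⊕ipad) ∥ m = 28 d8 36 36 ∥ 2b e9 3f.
Inner hash: even-index sum = 200 mod 256 = 200; odd-index sum = 503 mod 256 = 247 → c8 f7.
Outer input = (K'⊕opad) ∥ inner = 42 b2 5c 5c ∥ c8 f7.
Outer hash (tag): even-index sum = 358 mod 256 = 102; odd-index sum = 517 mod 256 = 5 → 66 05.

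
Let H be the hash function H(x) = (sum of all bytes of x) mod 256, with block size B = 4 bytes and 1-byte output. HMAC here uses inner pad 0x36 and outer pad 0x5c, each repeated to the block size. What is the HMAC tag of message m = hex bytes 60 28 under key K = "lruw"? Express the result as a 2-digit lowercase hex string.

5c

Key "lruw" = 6c 72 75 77 is exactly B = 4 bytes: K' = 6c 72 75 77.
K' ⊕ ipad = 5a 44 43 41.  K' ⊕ opad = 30 2e 29 2b.
Inner input = (K'⊕ipad) ∥ m = 5a 44 43 41 ∥ 60 28.
Inner hash: sum = 90+68+67+65+96+40 = 426; mod 256 = 170 → aa.
Outer input = (K'⊕opad) ∥ inner = 30 2e 29 2b ∥ aa.
Outer hash (tag): sum = 48+46+41+43+170 = 348; mod 256 = 92 → 5c.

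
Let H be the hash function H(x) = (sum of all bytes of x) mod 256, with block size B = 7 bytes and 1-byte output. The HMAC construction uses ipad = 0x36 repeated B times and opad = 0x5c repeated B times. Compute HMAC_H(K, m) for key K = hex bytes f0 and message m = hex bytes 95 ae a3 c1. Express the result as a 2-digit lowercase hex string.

Key hex bytes f0 is 1 byte ≤ B = 7; zero-pad to 7 bytes: K' = f0 00 00 00 00 00 00.
K' ⊕ ipad = c6 36 36 36 36 36 36.  K' ⊕ opad = ac 5c 5c 5c 5c 5c 5c.
Inner input = (K'⊕ipad) ∥ m = c6 36 36 36 36 36 36 ∥ 95 ae a3 c1.
Inner hash: sum = 198+54+54+54+54+54+54+149+174+163+193 = 1201; mod 256 = 177 → b1.
Outer input = (K'⊕opad) ∥ inner = ac 5c 5c 5c 5c 5c 5c ∥ b1.
Outer hash (tag): sum = 172+92+92+92+92+92+92+177 = 901; mod 256 = 133 → 85.

85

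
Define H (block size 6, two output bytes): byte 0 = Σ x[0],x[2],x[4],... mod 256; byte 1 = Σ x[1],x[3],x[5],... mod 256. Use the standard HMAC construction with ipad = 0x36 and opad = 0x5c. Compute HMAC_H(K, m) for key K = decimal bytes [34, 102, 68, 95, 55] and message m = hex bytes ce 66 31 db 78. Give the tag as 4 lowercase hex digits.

Key decimal bytes [34, 102, 68, 95, 55] = 22 66 44 5f 37 is 5 bytes ≤ B = 6; zero-pad to 6 bytes: K' = 22 66 44 5f 37 00.
K' ⊕ ipad = 14 50 72 69 01 36.  K' ⊕ opad = 7e 3a 18 03 6b 5c.
Inner input = (K'⊕ipad) ∥ m = 14 50 72 69 01 36 ∥ ce 66 31 db 78.
Inner hash: even-index sum = 510 mod 256 = 254; odd-index sum = 560 mod 256 = 48 → fe 30.
Outer input = (K'⊕opad) ∥ inner = 7e 3a 18 03 6b 5c ∥ fe 30.
Outer hash (tag): even-index sum = 511 mod 256 = 255; odd-index sum = 201 mod 256 = 201 → ff c9.

ffc9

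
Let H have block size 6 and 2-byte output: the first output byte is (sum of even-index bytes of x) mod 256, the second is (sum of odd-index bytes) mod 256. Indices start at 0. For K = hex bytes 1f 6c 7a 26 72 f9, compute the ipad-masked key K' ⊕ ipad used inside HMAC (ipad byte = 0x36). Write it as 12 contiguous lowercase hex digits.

295a4c1044cf

Key hex bytes 1f 6c 7a 26 72 f9 is exactly B = 6 bytes: K' = 1f 6c 7a 26 72 f9.
XOR each byte with 0x36: 1f⊕36=29, 6c⊕36=5a, 7a⊕36=4c, 26⊕36=10, 72⊕36=44, f9⊕36=cf.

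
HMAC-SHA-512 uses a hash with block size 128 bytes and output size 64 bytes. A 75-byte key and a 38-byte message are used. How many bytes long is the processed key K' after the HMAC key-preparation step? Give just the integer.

128

Key is 75 ≤ 128 bytes, zero-padded: |K'| = 128.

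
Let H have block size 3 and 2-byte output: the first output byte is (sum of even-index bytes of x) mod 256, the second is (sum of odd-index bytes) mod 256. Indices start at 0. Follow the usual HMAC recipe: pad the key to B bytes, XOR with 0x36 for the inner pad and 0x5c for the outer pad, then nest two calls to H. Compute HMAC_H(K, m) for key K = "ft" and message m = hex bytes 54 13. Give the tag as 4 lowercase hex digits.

2cc1

Key "ft" = 66 74 is 2 bytes ≤ B = 3; zero-pad to 3 bytes: K' = 66 74 00.
K' ⊕ ipad = 50 42 36.  K' ⊕ opad = 3a 28 5c.
Inner input = (K'⊕ipad) ∥ m = 50 42 36 ∥ 54 13.
Inner hash: even-index sum = 153 mod 256 = 153; odd-index sum = 150 mod 256 = 150 → 99 96.
Outer input = (K'⊕opad) ∥ inner = 3a 28 5c ∥ 99 96.
Outer hash (tag): even-index sum = 300 mod 256 = 44; odd-index sum = 193 mod 256 = 193 → 2c c1.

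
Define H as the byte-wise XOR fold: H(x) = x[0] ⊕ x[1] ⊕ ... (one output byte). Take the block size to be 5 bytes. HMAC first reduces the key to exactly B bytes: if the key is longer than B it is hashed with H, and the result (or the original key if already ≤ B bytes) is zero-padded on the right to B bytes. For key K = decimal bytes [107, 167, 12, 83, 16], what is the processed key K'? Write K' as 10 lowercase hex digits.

Key decimal bytes [107, 167, 12, 83, 16] = 6b a7 0c 53 10 is exactly B = 5 bytes: K' = 6b a7 0c 53 10.

6ba70c5310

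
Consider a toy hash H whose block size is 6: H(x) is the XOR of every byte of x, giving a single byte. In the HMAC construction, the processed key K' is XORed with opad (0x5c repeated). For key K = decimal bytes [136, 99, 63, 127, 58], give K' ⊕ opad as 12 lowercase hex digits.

Key decimal bytes [136, 99, 63, 127, 58] = 88 63 3f 7f 3a is 5 bytes ≤ B = 6; zero-pad to 6 bytes: K' = 88 63 3f 7f 3a 00.
XOR each byte with 0x5c: 88⊕5c=d4, 63⊕5c=3f, 3f⊕5c=63, 7f⊕5c=23, 3a⊕5c=66, 00⊕5c=5c.

d43f6323665c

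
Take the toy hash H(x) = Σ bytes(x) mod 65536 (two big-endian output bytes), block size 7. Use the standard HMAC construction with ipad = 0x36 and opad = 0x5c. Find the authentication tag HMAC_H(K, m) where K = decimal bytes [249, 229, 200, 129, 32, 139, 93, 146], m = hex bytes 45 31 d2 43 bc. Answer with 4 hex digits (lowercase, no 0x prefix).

0343

Key decimal bytes [249, 229, 200, 129, 32, 139, 93, 146] = f9 e5 c8 81 20 8b 5d 92 is 8 bytes > B = 7, so hash it first: H(key) = 04 c1, then zero-pad to 7 bytes: K' = 04 c1 00 00 00 00 00.
K' ⊕ ipad = 32 f7 36 36 36 36 36.  K' ⊕ opad = 58 9d 5c 5c 5c 5c 5c.
Inner input = (K'⊕ipad) ∥ m = 32 f7 36 36 36 36 36 ∥ 45 31 d2 43 bc.
Inner hash: sum = 50+247+54+54+54+54+54+69+49+210+67+188 = 1150 → 04 7e.
Outer input = (K'⊕opad) ∥ inner = 58 9d 5c 5c 5c 5c 5c ∥ 04 7e.
Outer hash (tag): sum = 88+157+92+92+92+92+92+4+126 = 835 → 03 43.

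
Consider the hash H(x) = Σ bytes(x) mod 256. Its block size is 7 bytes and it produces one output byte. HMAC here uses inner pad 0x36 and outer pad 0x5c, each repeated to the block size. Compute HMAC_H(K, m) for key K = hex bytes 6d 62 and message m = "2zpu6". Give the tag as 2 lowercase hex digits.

Key hex bytes 6d 62 is 2 bytes ≤ B = 7; zero-pad to 7 bytes: K' = 6d 62 00 00 00 00 00.
K' ⊕ ipad = 5b 54 36 36 36 36 36.  K' ⊕ opad = 31 3e 5c 5c 5c 5c 5c.
Inner input = (K'⊕ipad) ∥ m = 5b 54 36 36 36 36 36 ∥ 32 7a 70 75 36.
Inner hash: sum = 91+84+54+54+54+54+54+50+122+112+117+54 = 900; mod 256 = 132 → 84.
Outer input = (K'⊕opad) ∥ inner = 31 3e 5c 5c 5c 5c 5c ∥ 84.
Outer hash (tag): sum = 49+62+92+92+92+92+92+132 = 703; mod 256 = 191 → bf.

bf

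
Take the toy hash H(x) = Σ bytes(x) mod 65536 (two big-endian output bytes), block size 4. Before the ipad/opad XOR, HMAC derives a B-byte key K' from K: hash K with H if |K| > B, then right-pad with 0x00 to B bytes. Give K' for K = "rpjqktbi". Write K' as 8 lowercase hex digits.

|K| = 8 > B = 4, so first hash the key.
H(K): sum = 114+112+106+113+107+116+98+105 = 871 → 03 67.
Zero-pad H(K) = 03 67 to 4 bytes: K' = 03 67 00 00.

03670000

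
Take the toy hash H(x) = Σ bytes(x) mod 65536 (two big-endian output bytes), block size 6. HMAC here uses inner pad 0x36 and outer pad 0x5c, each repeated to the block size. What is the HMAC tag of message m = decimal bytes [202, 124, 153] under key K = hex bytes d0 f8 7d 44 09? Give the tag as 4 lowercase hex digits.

Key hex bytes d0 f8 7d 44 09 is 5 bytes ≤ B = 6; zero-pad to 6 bytes: K' = d0 f8 7d 44 09 00.
K' ⊕ ipad = e6 ce 4b 72 3f 36.  K' ⊕ opad = 8c a4 21 18 55 5c.
Inner input = (K'⊕ipad) ∥ m = e6 ce 4b 72 3f 36 ∥ ca 7c 99.
Inner hash: sum = 230+206+75+114+63+54+202+124+153 = 1221 → 04 c5.
Outer input = (K'⊕opad) ∥ inner = 8c a4 21 18 55 5c ∥ 04 c5.
Outer hash (tag): sum = 140+164+33+24+85+92+4+197 = 739 → 02 e3.

02e3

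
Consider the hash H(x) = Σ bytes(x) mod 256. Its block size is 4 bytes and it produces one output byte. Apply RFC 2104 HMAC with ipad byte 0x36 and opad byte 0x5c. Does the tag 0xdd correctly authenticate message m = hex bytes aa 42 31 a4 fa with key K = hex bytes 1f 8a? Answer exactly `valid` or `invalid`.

valid

Key hex bytes 1f 8a is 2 bytes ≤ B = 4; zero-pad to 4 bytes: K' = 1f 8a 00 00.
K' ⊕ ipad = 29 bc 36 36; K' ⊕ opad = 43 d6 5c 5c.
Inner hash: sum = 41+188+54+54+170+66+49+164+250 = 1036; mod 256 = 12 → 0c.
Outer hash (recomputed tag): sum = 67+214+92+92+12 = 477; mod 256 = 221 → dd.
Recomputed tag = dd; claimed = dd → match.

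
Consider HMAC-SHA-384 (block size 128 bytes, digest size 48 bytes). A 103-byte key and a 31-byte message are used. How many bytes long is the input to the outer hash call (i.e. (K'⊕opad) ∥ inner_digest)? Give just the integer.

Key is 103 ≤ 128 bytes, zero-padded: |K'| = 128.
Outer input = (K'⊕opad) ∥ H(inner) → 128 + 48 = 176 bytes.

176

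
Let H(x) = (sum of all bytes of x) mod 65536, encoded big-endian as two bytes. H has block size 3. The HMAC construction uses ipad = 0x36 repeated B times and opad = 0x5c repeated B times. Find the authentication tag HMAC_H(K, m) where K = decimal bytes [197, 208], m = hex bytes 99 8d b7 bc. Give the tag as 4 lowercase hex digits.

022d

Key decimal bytes [197, 208] = c5 d0 is 2 bytes ≤ B = 3; zero-pad to 3 bytes: K' = c5 d0 00.
K' ⊕ ipad = f3 e6 36.  K' ⊕ opad = 99 8c 5c.
Inner input = (K'⊕ipad) ∥ m = f3 e6 36 ∥ 99 8d b7 bc.
Inner hash: sum = 243+230+54+153+141+183+188 = 1192 → 04 a8.
Outer input = (K'⊕opad) ∥ inner = 99 8c 5c ∥ 04 a8.
Outer hash (tag): sum = 153+140+92+4+168 = 557 → 02 2d.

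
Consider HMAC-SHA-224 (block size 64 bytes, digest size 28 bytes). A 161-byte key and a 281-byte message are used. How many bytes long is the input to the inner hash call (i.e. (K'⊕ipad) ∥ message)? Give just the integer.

345

Key is 161 > 64 bytes, so it is hashed to 28 bytes then zero-padded to 64: |K'| = 64.
Inner input = (K'⊕ipad) ∥ m → 64 + 281 = 345 bytes.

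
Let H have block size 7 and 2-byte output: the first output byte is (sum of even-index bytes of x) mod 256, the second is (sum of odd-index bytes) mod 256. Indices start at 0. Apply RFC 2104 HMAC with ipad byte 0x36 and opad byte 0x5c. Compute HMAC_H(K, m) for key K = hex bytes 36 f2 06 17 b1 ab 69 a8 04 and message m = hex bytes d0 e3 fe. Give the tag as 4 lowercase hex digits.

Key hex bytes 36 f2 06 17 b1 ab 69 a8 04 is 9 bytes > B = 7, so hash it first: H(key) = 5a 5c, then zero-pad to 7 bytes: K' = 5a 5c 00 00 00 00 00.
K' ⊕ ipad = 6c 6a 36 36 36 36 36.  K' ⊕ opad = 06 00 5c 5c 5c 5c 5c.
Inner input = (K'⊕ipad) ∥ m = 6c 6a 36 36 36 36 36 ∥ d0 e3 fe.
Inner hash: even-index sum = 497 mod 256 = 241; odd-index sum = 676 mod 256 = 164 → f1 a4.
Outer input = (K'⊕opad) ∥ inner = 06 00 5c 5c 5c 5c 5c ∥ f1 a4.
Outer hash (tag): even-index sum = 446 mod 256 = 190; odd-index sum = 425 mod 256 = 169 → be a9.

bea9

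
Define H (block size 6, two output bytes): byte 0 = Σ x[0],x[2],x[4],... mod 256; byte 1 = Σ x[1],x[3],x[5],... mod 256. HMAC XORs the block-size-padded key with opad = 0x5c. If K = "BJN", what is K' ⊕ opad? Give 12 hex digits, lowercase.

Key "BJN" = 42 4a 4e is 3 bytes ≤ B = 6; zero-pad to 6 bytes: K' = 42 4a 4e 00 00 00.
XOR each byte with 0x5c: 42⊕5c=1e, 4a⊕5c=16, 4e⊕5c=12, 00⊕5c=5c, 00⊕5c=5c, 00⊕5c=5c.

1e16125c5c5c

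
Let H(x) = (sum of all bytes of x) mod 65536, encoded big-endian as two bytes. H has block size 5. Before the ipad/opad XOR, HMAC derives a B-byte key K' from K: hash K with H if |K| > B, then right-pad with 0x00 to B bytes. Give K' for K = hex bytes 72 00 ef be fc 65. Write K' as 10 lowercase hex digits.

|K| = 6 > B = 5, so first hash the key.
H(K): sum = 114+0+239+190+252+101 = 896 → 03 80.
Zero-pad H(K) = 03 80 to 5 bytes: K' = 03 80 00 00 00.

0380000000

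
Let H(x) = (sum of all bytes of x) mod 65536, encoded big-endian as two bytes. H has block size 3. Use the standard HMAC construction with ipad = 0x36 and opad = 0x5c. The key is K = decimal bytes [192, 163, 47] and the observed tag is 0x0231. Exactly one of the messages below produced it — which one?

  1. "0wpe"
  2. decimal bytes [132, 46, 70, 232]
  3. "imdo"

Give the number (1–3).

Key decimal bytes [192, 163, 47] = c0 a3 2f is exactly B = 3 bytes: K' = c0 a3 2f.
K' ⊕ ipad = f6 95 19; K' ⊕ opad = 9c ff 73.
m1: inner = H(f6 95 19 30 77 70 65) = 03 20; tag = H(9c ff 73 03 20) = 0231 ← matches
m2: inner = H(f6 95 19 84 2e 46 e8) = 03 84; tag = H(9c ff 73 03 84) = 0295
m3: inner = H(f6 95 19 69 6d 64 6f) = 03 4d; tag = H(9c ff 73 03 4d) = 025e

1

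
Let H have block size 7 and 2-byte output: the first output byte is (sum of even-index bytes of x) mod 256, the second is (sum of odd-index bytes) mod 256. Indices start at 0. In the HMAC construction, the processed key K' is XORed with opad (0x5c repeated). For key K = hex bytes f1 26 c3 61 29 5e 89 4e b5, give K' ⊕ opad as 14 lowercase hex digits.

Key hex bytes f1 26 c3 61 29 5e 89 4e b5 is 9 bytes > B = 7, so hash it first: H(key) = 1b 33, then zero-pad to 7 bytes: K' = 1b 33 00 00 00 00 00.
XOR each byte with 0x5c: 1b⊕5c=47, 33⊕5c=6f, 00⊕5c=5c, 00⊕5c=5c, 00⊕5c=5c, 00⊕5c=5c, 00⊕5c=5c.

476f5c5c5c5c5c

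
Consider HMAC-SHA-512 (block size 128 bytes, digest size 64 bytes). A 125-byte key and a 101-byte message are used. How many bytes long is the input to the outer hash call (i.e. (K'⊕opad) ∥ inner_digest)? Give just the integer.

192

Key is 125 ≤ 128 bytes, zero-padded: |K'| = 128.
Outer input = (K'⊕opad) ∥ H(inner) → 128 + 64 = 192 bytes.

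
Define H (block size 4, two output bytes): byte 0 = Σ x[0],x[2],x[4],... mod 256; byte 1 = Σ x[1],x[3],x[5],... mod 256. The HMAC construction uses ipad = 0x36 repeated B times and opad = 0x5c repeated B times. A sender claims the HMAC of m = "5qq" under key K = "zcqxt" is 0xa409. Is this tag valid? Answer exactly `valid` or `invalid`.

invalid

Key "zcqxt" = 7a 63 71 78 74 is 5 bytes > B = 4, so hash it first: H(key) = 5f db, then zero-pad to 4 bytes: K' = 5f db 00 00.
K' ⊕ ipad = 69 ed 36 36; K' ⊕ opad = 03 87 5c 5c.
Inner hash: even-index sum = 325 mod 256 = 69; odd-index sum = 404 mod 256 = 148 → 45 94.
Outer hash (recomputed tag): even-index sum = 164 mod 256 = 164; odd-index sum = 375 mod 256 = 119 → a4 77.
Recomputed tag = a477; claimed = a409 → mismatch.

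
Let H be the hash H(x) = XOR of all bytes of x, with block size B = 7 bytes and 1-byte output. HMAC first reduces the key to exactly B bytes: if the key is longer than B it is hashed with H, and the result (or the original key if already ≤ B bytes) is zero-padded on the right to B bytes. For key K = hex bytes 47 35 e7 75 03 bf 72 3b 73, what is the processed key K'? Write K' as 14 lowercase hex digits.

|K| = 9 > B = 7, so first hash the key.
H(K): XOR 47⊕35⊕e7⊕75⊕03⊕bf⊕72⊕3b⊕73 = 66.
Zero-pad H(K) = 66 to 7 bytes: K' = 66 00 00 00 00 00 00.

66000000000000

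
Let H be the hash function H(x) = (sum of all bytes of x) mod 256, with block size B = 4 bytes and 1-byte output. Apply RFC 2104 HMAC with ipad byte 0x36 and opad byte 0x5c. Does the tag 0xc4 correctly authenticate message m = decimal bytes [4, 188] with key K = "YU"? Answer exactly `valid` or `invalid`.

valid

Key "YU" = 59 55 is 2 bytes ≤ B = 4; zero-pad to 4 bytes: K' = 59 55 00 00.
K' ⊕ ipad = 6f 63 36 36; K' ⊕ opad = 05 09 5c 5c.
Inner hash: sum = 111+99+54+54+4+188 = 510; mod 256 = 254 → fe.
Outer hash (recomputed tag): sum = 5+9+92+92+254 = 452; mod 256 = 196 → c4.
Recomputed tag = c4; claimed = c4 → match.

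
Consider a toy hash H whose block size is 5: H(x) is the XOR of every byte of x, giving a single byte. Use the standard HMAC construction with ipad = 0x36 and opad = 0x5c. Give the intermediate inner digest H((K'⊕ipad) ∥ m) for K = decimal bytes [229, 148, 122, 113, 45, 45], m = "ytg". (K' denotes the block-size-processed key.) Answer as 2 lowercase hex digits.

Key decimal bytes [229, 148, 122, 113, 45, 45] = e5 94 7a 71 2d 2d is 6 bytes > B = 5, so hash it first: H(key) = 7a, then zero-pad to 5 bytes: K' = 7a 00 00 00 00.
K' ⊕ ipad = 4c 36 36 36 36.
Inner input = 4c 36 36 36 36 ∥ 79 74 67.
Inner hash: XOR 4c⊕36⊕36⊕36⊕36⊕79⊕74⊕67 = 26.

26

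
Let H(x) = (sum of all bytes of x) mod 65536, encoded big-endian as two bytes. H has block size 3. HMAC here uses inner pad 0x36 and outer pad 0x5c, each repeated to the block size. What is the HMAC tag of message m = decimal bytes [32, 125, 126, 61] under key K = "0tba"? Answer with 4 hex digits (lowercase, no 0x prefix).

Key "0tba" = 30 74 62 61 is 4 bytes > B = 3, so hash it first: H(key) = 01 67, then zero-pad to 3 bytes: K' = 01 67 00.
K' ⊕ ipad = 37 51 36.  K' ⊕ opad = 5d 3b 5c.
Inner input = (K'⊕ipad) ∥ m = 37 51 36 ∥ 20 7d 7e 3d.
Inner hash: sum = 55+81+54+32+125+126+61 = 534 → 02 16.
Outer input = (K'⊕opad) ∥ inner = 5d 3b 5c ∥ 02 16.
Outer hash (tag): sum = 93+59+92+2+22 = 268 → 01 0c.

010c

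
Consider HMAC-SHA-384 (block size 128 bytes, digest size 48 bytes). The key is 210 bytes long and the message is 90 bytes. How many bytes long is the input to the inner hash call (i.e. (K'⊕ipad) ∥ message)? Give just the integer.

218

Key is 210 > 128 bytes, so it is hashed to 48 bytes then zero-padded to 128: |K'| = 128.
Inner input = (K'⊕ipad) ∥ m → 128 + 90 = 218 bytes.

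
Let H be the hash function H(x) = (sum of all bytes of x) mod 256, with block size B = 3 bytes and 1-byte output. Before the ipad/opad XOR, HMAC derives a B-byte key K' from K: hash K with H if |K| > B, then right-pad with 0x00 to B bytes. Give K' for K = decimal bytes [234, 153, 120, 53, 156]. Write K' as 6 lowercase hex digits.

cc0000

|K| = 5 > B = 3, so first hash the key.
H(K): sum = 234+153+120+53+156 = 716; mod 256 = 204 → cc.
Zero-pad H(K) = cc to 3 bytes: K' = cc 00 00.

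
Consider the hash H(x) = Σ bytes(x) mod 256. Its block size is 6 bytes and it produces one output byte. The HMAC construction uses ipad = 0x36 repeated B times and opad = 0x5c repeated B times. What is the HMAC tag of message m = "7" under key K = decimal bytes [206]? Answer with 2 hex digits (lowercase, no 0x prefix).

Key decimal bytes [206] = ce is 1 byte ≤ B = 6; zero-pad to 6 bytes: K' = ce 00 00 00 00 00.
K' ⊕ ipad = f8 36 36 36 36 36.  K' ⊕ opad = 92 5c 5c 5c 5c 5c.
Inner input = (K'⊕ipad) ∥ m = f8 36 36 36 36 36 ∥ 37.
Inner hash: sum = 248+54+54+54+54+54+55 = 573; mod 256 = 61 → 3d.
Outer input = (K'⊕opad) ∥ inner = 92 5c 5c 5c 5c 5c ∥ 3d.
Outer hash (tag): sum = 146+92+92+92+92+92+61 = 667; mod 256 = 155 → 9b.

9b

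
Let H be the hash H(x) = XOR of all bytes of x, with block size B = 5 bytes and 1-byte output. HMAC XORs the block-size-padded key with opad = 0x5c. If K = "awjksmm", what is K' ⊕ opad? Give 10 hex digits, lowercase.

385c5c5c5c

Key "awjksmm" = 61 77 6a 6b 73 6d 6d is 7 bytes > B = 5, so hash it first: H(key) = 64, then zero-pad to 5 bytes: K' = 64 00 00 00 00.
XOR each byte with 0x5c: 64⊕5c=38, 00⊕5c=5c, 00⊕5c=5c, 00⊕5c=5c, 00⊕5c=5c.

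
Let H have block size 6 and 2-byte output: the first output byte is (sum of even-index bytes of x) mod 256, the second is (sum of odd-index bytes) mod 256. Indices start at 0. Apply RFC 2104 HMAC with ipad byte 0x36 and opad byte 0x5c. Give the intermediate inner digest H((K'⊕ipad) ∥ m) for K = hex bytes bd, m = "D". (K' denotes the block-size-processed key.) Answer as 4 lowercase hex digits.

3ba2

Key hex bytes bd is 1 byte ≤ B = 6; zero-pad to 6 bytes: K' = bd 00 00 00 00 00.
K' ⊕ ipad = 8b 36 36 36 36 36.
Inner input = 8b 36 36 36 36 36 ∥ 44.
Inner hash: even-index sum = 315 mod 256 = 59; odd-index sum = 162 mod 256 = 162 → 3b a2.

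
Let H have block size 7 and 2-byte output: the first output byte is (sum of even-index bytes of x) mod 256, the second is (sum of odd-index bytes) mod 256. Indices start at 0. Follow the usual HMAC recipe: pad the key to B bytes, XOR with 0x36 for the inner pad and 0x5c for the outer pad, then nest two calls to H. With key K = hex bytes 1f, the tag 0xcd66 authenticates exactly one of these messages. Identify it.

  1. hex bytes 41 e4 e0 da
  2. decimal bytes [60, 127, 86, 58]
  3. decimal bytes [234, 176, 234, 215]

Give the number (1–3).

3

Key hex bytes 1f is 1 byte ≤ B = 7; zero-pad to 7 bytes: K' = 1f 00 00 00 00 00 00.
K' ⊕ ipad = 29 36 36 36 36 36 36; K' ⊕ opad = 43 5c 5c 5c 5c 5c 5c.
m1: inner = H(29 36 36 36 36 36 36 41 e4 e0 da) = 89 c3; tag = H(43 5c 5c 5c 5c 5c 5c 89 c3) = 1a9d
m2: inner = H(29 36 36 36 36 36 36 3c 7f 56 3a) = 84 34; tag = H(43 5c 5c 5c 5c 5c 5c 84 34) = 8b98
m3: inner = H(29 36 36 36 36 36 36 ea b0 ea d7) = 52 76; tag = H(43 5c 5c 5c 5c 5c 5c 52 76) = cd66 ← matches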